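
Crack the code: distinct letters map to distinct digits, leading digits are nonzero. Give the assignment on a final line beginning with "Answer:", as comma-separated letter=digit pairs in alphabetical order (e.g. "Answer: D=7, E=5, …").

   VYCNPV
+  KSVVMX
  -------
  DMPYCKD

Step 1. [col 1: V + X ≡ D (mod 10)] column 1 (V + X ≡ D (mod 10), carry-in 0) doesn't pin X yet; pick X=8 and continue. So X=8.
Step 2. [col 1: V + X ≡ D (mod 10)] several values work for D in column 1 (V + X ≡ D (mod 10), carry-in 0); try D=1, so D=1.
Step 3. [col 1: V + X ≡ D (mod 10)] from column 1 (X=8, D=1, carry-in 0, digits 1,8 already taken and all letters distinct): V must equal 3, so V=3.
Step 4. [col 2: P + M ≡ K (mod 10)] M=2 is one option consistent with column 2 (P + M ≡ K (mod 10), carry-in 1) — take it, so M=2.
Step 5. [col 2: P + M ≡ K (mod 10)] no forcing yet in column 2 (carry-in 1); K=9 is free and consistent — try it. So K=9.
Step 6. [col 2: P + M ≡ K (mod 10)] in column 2 we have P+M≡K with carry-in 1; given M=2, K=9 and digits 1,2,3,8,9 already taken and all letters distinct, that pins P to 6 ⇒ P=6.
Step 7. [col 3: N + V ≡ C (mod 10)] several values work for C in column 3 (N + V ≡ C (mod 10), carry-in 0); try C=7 ⇒ C=7.
Step 8. [col 3: N + V ≡ C (mod 10)] column 3: given V=3, C=7, carry-in 0, and digits 1,2,3,6,7,8,9 already taken and all letters distinct, N+V≡C (mod 10) forces N=4 ⇒ N=4.
Step 9. [col 4: C + V ≡ Y (mod 10)] from column 4 (C=7, V=3, carry-in 0, digits 1,2,3,4,6,7,8,9 already taken and all letters distinct): Y must equal 0 ⇒ Y=0.
Step 10. [col 5: Y + S ≡ P (mod 10)] column 5 reads Y+S+carry(1)=P with Y=0, P=6; with digits 0,1,2,3,4,6,7,8,9 already taken and all letters distinct, the only value for S is 5. So S=5.

Answer: C=7, D=1, K=9, M=2, N=4, P=6, S=5, V=3, X=8, Y=0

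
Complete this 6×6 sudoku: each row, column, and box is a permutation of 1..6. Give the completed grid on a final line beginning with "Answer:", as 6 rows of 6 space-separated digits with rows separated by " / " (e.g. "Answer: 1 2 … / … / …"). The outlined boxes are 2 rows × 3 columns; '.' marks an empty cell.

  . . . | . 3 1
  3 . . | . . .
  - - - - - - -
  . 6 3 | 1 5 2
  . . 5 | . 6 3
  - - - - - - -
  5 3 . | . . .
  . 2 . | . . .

Step 1. [r4c4∈{4}] r4c4 has the single candidate 4, so r4c4=4.
Step 2. [r3c1∈{4}] r3c1's peers cover all but 4 ⇒ r3c1=4.
Step 3. [r4c1∈{1,2}] in row 4, 2 fits only at r4c1. So r4c1=2.
Step 4. [r6c1∈{1,6}] 1 has one home in col 1: r6c1 ⇒ r6c1=1.
Step 5. [r6c5∈{4}] r6c5 has the single candidate 4 ⇒ r6c5=4.
Step 6. [r5c6∈{6}] nothing but 6 survives at r5c6 ⇒ r5c6=6.
Step 7. [r2c3∈{1,2,4,6}] in col 3, 1 fits only at r2c3. So r2c3=1.
Step 8. [r2c5∈{2}] r2c5's peers cover all but 2. So r2c5=2.
Step 9. [r1c1∈{6}] only 6 remains possible at r1c1, so r1c1=6.
Step 10. [r1c4∈{5}] r1c4 has the single candidate 5, so r1c4=5.
Step 11. [r1c2∈{4}] nothing but 4 survives at r1c2 ⇒ r1c2=4.
Step 12. [r6c3∈{6}] only 6 remains possible at r6c3 ⇒ r6c3=6.
Step 13. [r4c2∈{1}] r4c2 has the single candidate 1, so r4c2=1.
Step 14. [r6c6∈{5}] only 5 remains possible at r6c6 ⇒ r6c6=5.
Step 15. [r5c5∈{1}] only 1 remains possible at r5c5. So r5c5=1.
Step 16. [r2c4∈{6}] only 6 remains possible at r2c4 ⇒ r2c4=6.
Step 17. [r5c3∈{4}] r5c3's peers cover all but 4, so r5c3=4.
Step 18. [r2c6∈{4}] r2c6 has the single candidate 4, so r2c6=4.
Step 19. [r5c4∈{2}] r5c4's peers cover all but 2. So r5c4=2.
Step 20. [r2c2∈{5}] r2c2's peers cover all but 5 ⇒ r2c2=5.
Step 21. [r6c4∈{3}] nothing but 3 survives at r6c4 ⇒ r6c4=3.
Step 22. [r1c3∈{2}] r1c3 has the single candidate 2. So r1c3=2.

Answer: 6 4 2 5 3 1 / 3 5 1 6 2 4 / 4 6 3 1 5 2 / 2 1 5 4 6 3 / 5 3 4 2 1 6 / 1 2 6 3 4 5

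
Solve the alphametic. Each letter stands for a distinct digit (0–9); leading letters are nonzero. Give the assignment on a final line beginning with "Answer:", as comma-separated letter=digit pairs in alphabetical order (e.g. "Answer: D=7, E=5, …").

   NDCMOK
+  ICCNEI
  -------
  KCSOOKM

Step 1. [col 1: K + I ≡ M (mod 10)] no forcing yet in column 1 (carry-in 0); I=9 is free and consistent — try it, so I=9.
Step 2. [col 1: K + I ≡ M (mod 10)] no forcing yet in column 1 (carry-in 0); K=1 is free and consistent — try it. So K=1.
Step 3. [col 1: K + I ≡ M (mod 10)] from column 1 (K=1, I=9, carry-in 0, digits 1,9 already taken and all letters distinct): M must equal 0, so M=0.
Step 4. [col 2: O + E ≡ K (mod 10)] no forcing yet in column 2 (carry-in 1); E=6 is free and consistent — try it, so E=6.
Step 5. [col 2: O + E ≡ K (mod 10)] column 2: given E=6, K=1, carry-in 1, and digits 0,1,6,9 already taken and all letters distinct, O+E≡K (mod 10) forces O=4 ⇒ O=4.
Step 6. [col 3: M + N ≡ O (mod 10)] column 3: given M=0, O=4, carry-in 1, and digits 0,1,4,6,9 already taken and all letters distinct, M+N≡O (mod 10) forces N=3. So N=3.
Step 7. [col 4: C + C ≡ O (mod 10)] no forcing yet in column 4 (carry-in 0); C=2 is free and consistent — try it, so C=2.
Step 8. [col 5: D + C ≡ S (mod 10)] column 5: given C=2, carry-in 0, and digits 0,1,2,3,4,6,9 already taken and all letters distinct, D+C≡S (mod 10) forces D=5 ⇒ D=5.
Step 9. [col 5: D + C ≡ S (mod 10)] column 5: given D=5, C=2, carry-in 0, and digits 0,1,2,3,4,5,6,9 already taken and all letters distinct, D+C≡S (mod 10) forces S=7, so S=7.

Answer: C=2, D=5, E=6, I=9, K=1, M=0, N=3, O=4, S=7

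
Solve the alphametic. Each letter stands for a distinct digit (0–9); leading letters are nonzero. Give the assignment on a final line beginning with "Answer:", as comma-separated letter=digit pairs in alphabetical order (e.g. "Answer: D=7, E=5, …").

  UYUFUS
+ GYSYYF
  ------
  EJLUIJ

Step 1. [col 1: S + F ≡ J (mod 10)] several values work for F in column 1 (S + F ≡ J (mod 10), carry-in 0); try F=7, so F=7.
Step 2. [col 1: S + F ≡ J (mod 10)] no forcing yet in column 1 (carry-in 0); J=0 is free and consistent — try it ⇒ J=0.
Step 3. [col 1: S + F ≡ J (mod 10)] from column 1 (F=7, J=0, carry-in 0, digits 0,7 already taken and all letters distinct): S must equal 3 ⇒ S=3.
Step 4. [col 2: U + Y ≡ I (mod 10)] no forcing yet in column 2 (carry-in 1); Y=5 is free and consistent — try it, so Y=5.
Step 5. [col 2: U + Y ≡ I (mod 10)] column 2 (U + Y ≡ I (mod 10), carry-in 1) doesn't pin U yet; pick U=2 and continue. So U=2.
Step 6. [col 2: U + Y ≡ I (mod 10)] column 2: given U=2, Y=5, carry-in 1, and digits 0,2,3,5,7 already taken and all letters distinct, U+Y≡I (mod 10) forces I=8. So I=8.
Step 7. [col 4: U + S ≡ L (mod 10)] in column 4 we have U+S≡L with carry-in 1; given U=2, S=3 and digits 0,2,3,5,7,8 already taken and all letters distinct, that pins L to 6. So L=6.
Step 8. [col 6: U + G ≡ E (mod 10)] from column 6 (U=2, carry-in 1, digits 0,2,3,5,6,7,8 already taken and all letters distinct): E must equal 4. So E=4.
Step 9. [col 6: U + G ≡ E (mod 10)] in column 6 we have U+G≡E with carry-in 1; given U=2, E=4 and digits 0,2,3,4,5,6,7,8 already taken and all letters distinct, that pins G to 1, so G=1.

Answer: E=4, F=7, G=1, I=8, J=0, L=6, S=3, U=2, Y=5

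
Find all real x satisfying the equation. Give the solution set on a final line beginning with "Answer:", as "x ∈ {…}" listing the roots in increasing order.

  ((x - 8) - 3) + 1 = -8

Step 1. [((x - 8) - 3) + 1 = -8] the outer +1 inverts by subtracting 1, so sub: (x - 8) - 3 = -9.
Step 2. [(x - 8) - 3 = -9] peel the -3: add 3 from each side. So sub: x - 8 = -6.
Step 3. [x - 8 = -6] peel the -8: add 8 from each side, so sub: x = 2.

Answer: x ∈ {2}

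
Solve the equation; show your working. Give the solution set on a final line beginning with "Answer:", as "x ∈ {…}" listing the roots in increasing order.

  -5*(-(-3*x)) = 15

Step 1. [-5*(-(-3*x)) = 15] -5 out front; divide by -5. So div: -(-3*x) = -3.
Step 2. [-(-3*x) = -3] flip signs both sides ⇒ neg: -3*x = 3.
Step 3. [-3*x = 3] -3 out front; divide by -3, so div: x = -1.

Answer: x ∈ {-1}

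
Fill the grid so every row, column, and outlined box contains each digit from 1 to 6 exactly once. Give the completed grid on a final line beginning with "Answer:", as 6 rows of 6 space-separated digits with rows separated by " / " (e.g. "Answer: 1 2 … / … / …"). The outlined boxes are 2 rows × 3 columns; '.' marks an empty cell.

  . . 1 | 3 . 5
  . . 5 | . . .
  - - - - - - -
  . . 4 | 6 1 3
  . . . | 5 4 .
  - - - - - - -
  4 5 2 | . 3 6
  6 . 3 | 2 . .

Step 1. [r1c1∈{2}] nothing but 2 survives at r1c1 ⇒ r1c1=2.
Step 2. [r2c4∈{1,4}] in col 4, 4 fits only at r2c4. So r2c4=4.
Step 3. [r6c2∈{1}] r6c2 has the single candidate 1 ⇒ r6c2=1.
Step 4. [r1c5∈{6}] r1c5's peers cover all but 6, so r1c5=6.
Step 5. [r2c1∈{3}] nothing but 3 survives at r2c1. So r2c1=3.
Step 6. [r4c2∈{2,3,6}] row 4 places 3 nowhere but r4c2 ⇒ r4c2=3.
Step 7. [r2c6∈{1,2}] r2c6 is the only open cell in row 2 admitting 1. So r2c6=1.
Step 8. [r2c2∈{6}] r2c2's peers cover all but 6 ⇒ r2c2=6.
Step 9. [r4c3∈{6}] r4c3 is down to just 6, so r4c3=6.
Step 10. [r2c5∈{2}] only 2 remains possible at r2c5, so r2c5=2.
Step 11. [r6c5∈{5}] nothing but 5 survives at r6c5, so r6c5=5.
Step 12. [r4c1∈{1}] r4c1 is down to just 1 ⇒ r4c1=1.
Step 13. [r6c6∈{4}] r6c6 is down to just 4. So r6c6=4.
Step 14. [r1c2∈{4}] nothing but 4 survives at r1c2, so r1c2=4.
Step 15. [r4c6∈{2}] r4c6's peers cover all but 2 ⇒ r4c6=2.
Step 16. [r3c1∈{5}] r3c1 has the single candidate 5. So r3c1=5.
Step 17. [r3c2∈{2}] only 2 remains possible at r3c2, so r3c2=2.
Step 18. [r5c4∈{1}] r5c4 has the single candidate 1. So r5c4=1.

Answer: 2 4 1 3 6 5 / 3 6 5 4 2 1 / 5 2 4 6 1 3 / 1 3 6 5 4 2 / 4 5 2 1 3 6 / 6 1 3 2 5 4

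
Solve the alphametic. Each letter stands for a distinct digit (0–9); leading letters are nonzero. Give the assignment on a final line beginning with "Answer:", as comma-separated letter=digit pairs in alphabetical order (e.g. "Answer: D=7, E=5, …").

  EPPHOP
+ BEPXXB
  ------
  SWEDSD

Step 1. [col 1: P + B ≡ D (mod 10)] no forcing yet in column 1 (carry-in 0); D=5 is free and consistent — try it. So D=5.
Step 2. [col 1: P + B ≡ D (mod 10)] column 1 (P + B ≡ D (mod 10), carry-in 0) doesn't pin B yet; pick B=2 and continue. So B=2.
Step 3. [col 1: P + B ≡ D (mod 10)] column 1: given B=2, D=5, carry-in 0, and digits 2,5 already taken and all letters distinct, P+B≡D (mod 10) forces P=3. So P=3.
Step 4. [col 2: O + X ≡ S (mod 10)] column 2 (O + X ≡ S (mod 10), carry-in 0) doesn't pin X yet; pick X=1 and continue, so X=1.
Step 5. [col 2: O + X ≡ S (mod 10)] no forcing yet in column 2 (carry-in 0); S=8 is free and consistent — try it, so S=8.
Step 6. [col 2: O + X ≡ S (mod 10)] from column 2 (X=1, S=8, carry-in 0, digits 1,2,3,5,8 already taken and all letters distinct): O must equal 7, so O=7.
Step 7. [col 3: H + X ≡ D (mod 10)] column 3 reads H+X+carry(0)=D with X=1, D=5; with digits 1,2,3,5,7,8 already taken and all letters distinct, the only value for H is 4. So H=4.
Step 8. [col 4: P + P ≡ E (mod 10)] in column 4 we have P+P≡E with carry-in 0; given P=3 and digits 1,2,3,4,5,7,8 already taken and all letters distinct, that pins E to 6, so E=6.
Step 9. [col 5: P + E ≡ W (mod 10)] in column 5 we have P+E≡W with carry-in 0; given P=3, E=6 and digits 1,2,3,4,5,6,7,8 already taken and all letters distinct, that pins W to 9 ⇒ W=9.

Answer: B=2, D=5, E=6, H=4, O=7, P=3, S=8, W=9, X=1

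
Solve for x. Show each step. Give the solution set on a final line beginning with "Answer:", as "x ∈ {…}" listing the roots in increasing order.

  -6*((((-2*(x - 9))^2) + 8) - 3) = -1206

Step 1. [-6*((((-2*(x - 9))^2) + 8) - 3) = -1206] LHS = -6·(…); ÷-6 both sides. So div: (((-2*(x - 9))^2) + 8) - 3 = 201.
Step 2. [(((-2*(x - 9))^2) + 8) - 3 = 201] 3 comes off first (add 3), so sub: ((-2*(x - 9))^2) + 8 = 204.
Step 3. [((-2*(x - 9))^2) + 8 = 204] the outer +8 inverts by subtracting 8, so sub: (-2*(x - 9))^2 = 196.
Step 4. [(-2*(x - 9))^2 = 196] √ both sides: 196 ≥ 0 gives two branches. So sqrt: -2*(x - 9) = 14 or -14.
Step 5. [-2*(x - 9) = 14 or -14] leading coefficient -2: divide by -2 ⇒ div: x - 9 = -7 or 7.
Step 6. [x - 9 = -7 or 7] 9 comes off first (add 9), so sub: x = 2 or 16.

Answer: x ∈ {2, 16}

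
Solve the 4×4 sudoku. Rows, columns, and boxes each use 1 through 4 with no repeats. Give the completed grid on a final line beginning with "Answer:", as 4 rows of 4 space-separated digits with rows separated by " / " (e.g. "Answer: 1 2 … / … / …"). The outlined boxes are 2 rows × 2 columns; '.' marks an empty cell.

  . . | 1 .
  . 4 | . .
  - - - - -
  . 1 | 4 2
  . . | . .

Step 1. [r4c3∈{3}] r4c3 is down to just 3, so r4c3=3.
Step 2. [r1c2∈{2,3}] in col 2, 3 fits only at r1c2, so r1c2=3.
Step 3. [r1c1∈{2}] r1c1 has the single candidate 2, so r1c1=2.
Step 4. [r4c2∈{2}] r4c2 has the single candidate 2. So r4c2=2.
Step 5. [r4c1∈{4}] r4c1 is down to just 4 ⇒ r4c1=4.
Step 6. [r2c1∈{1}] nothing but 1 survives at r2c1 ⇒ r2c1=1.
Step 7. [r4c4∈{1}] r4c4's peers cover all but 1 ⇒ r4c4=1.
Step 8. [r3c1∈{3}] r3c1's peers cover all but 3. So r3c1=3.
Step 9. [r1c4∈{4}] r1c4 has the single candidate 4 ⇒ r1c4=4.
Step 10. [r2c4∈{3}] only 3 remains possible at r2c4. So r2c4=3.
Step 11. [r2c3∈{2}] r2c3's peers cover all but 2. So r2c3=2.

Answer: 2 3 1 4 / 1 4 2 3 / 3 1 4 2 / 4 2 3 1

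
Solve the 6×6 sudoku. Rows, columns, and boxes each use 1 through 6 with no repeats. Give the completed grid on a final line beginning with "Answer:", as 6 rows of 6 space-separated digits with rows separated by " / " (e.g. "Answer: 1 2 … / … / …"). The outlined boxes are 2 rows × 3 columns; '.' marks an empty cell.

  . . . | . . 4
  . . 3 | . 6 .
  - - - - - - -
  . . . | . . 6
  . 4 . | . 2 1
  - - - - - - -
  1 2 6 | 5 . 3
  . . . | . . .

Step 1. [r4c3∈{5}] r4c3 has the single candidate 5. So r4c3=5.
Step 2. [r4c4∈{3}] only 3 remains possible at r4c4 ⇒ r4c4=3.
Step 3. [r2c6∈{2,5}] in col 6, 5 fits only at r2c6. So r2c6=5.
Step 4. [r2c2∈{1}] nothing but 1 survives at r2c2. So r2c2=1.
Step 5. [r1c3∈{2}] r1c3 has the single candidate 2, so r1c3=2.
Step 6. [r6c4∈{1,2,4,6}] r6c4 is the only open cell in row 6 admitting 6 ⇒ r6c4=6.
Step 7. [r6c3∈{4}] r6c3 has the single candidate 4. So r6c3=4.
Step 8. [r3c2∈{3}] only 3 remains possible at r3c2, so r3c2=3.
Step 9. [r1c2∈{5,6}] col 2 places 6 nowhere but r1c2 ⇒ r1c2=6.
Step 10. [r5c5∈{4}] r5c5's peers cover all but 4. So r5c5=4.
Step 11. [r1c1∈{5}] r1c1's peers cover all but 5 ⇒ r1c1=5.
Step 12. [r1c5∈{1,3}] across row 1, 3 lands solely at r1c5. So r1c5=3.
Step 13. [r6c5∈{1}] r6c5's peers cover all but 1, so r6c5=1.
Step 14. [r6c2∈{5}] r6c2 has the single candidate 5 ⇒ r6c2=5.
Step 15. [r1c4∈{1}] r1c4 is down to just 1, so r1c4=1.
Step 16. [r2c1∈{4}] r2c1 has the single candidate 4. So r2c1=4.
Step 17. [r6c1∈{3}] r6c1's peers cover all but 3, so r6c1=3.
Step 18. [r4c1∈{6}] nothing but 6 survives at r4c1. So r4c1=6.
Step 19. [r3c3∈{1}] r3c3 is down to just 1 ⇒ r3c3=1.
Step 20. [r3c4∈{4}] r3c4 has the single candidate 4, so r3c4=4.
Step 21. [r3c1∈{2}] only 2 remains possible at r3c1. So r3c1=2.
Step 22. [r2c4∈{2}] nothing but 2 survives at r2c4. So r2c4=2.
Step 23. [r3c5∈{5}] r3c5 is down to just 5 ⇒ r3c5=5.
Step 24. [r6c6∈{2}] nothing but 2 survives at r6c6 ⇒ r6c6=2.

Answer: 5 6 2 1 3 4 / 4 1 3 2 6 5 / 2 3 1 4 5 6 / 6 4 5 3 2 1 / 1 2 6 5 4 3 / 3 5 4 6 1 2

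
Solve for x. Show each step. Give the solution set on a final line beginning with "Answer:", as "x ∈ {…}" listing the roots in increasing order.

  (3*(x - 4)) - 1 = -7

Step 1. [(3*(x - 4)) - 1 = -7] 1 comes off first (add 1) ⇒ sub: 3*(x - 4) = -6.
Step 2. [3*(x - 4) = -6] leading coefficient 3: divide by 3 ⇒ div: x - 4 = -2.
Step 3. [x - 4 = -2] peel the -4: add 4 from each side ⇒ sub: x = 2.

Answer: x ∈ {2}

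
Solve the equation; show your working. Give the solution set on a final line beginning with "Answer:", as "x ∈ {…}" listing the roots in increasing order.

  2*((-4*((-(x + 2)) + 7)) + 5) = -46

Step 1. [2*((-4*((-(x + 2)) + 7)) + 5) = -46] 2·(inner) — divide through by 2, so div: (-4*((-(x + 2)) + 7)) + 5 = -23.
Step 2. [(-4*((-(x + 2)) + 7)) + 5 = -23] peel the +5: subtract 5 from each side ⇒ sub: -4*((-(x + 2)) + 7) = -28.
Step 3. [-4*((-(x + 2)) + 7) = -28] -4 out front; divide by -4 ⇒ div: (-(x + 2)) + 7 = 7.
Step 4. [(-(x + 2)) + 7 = 7] subtract 7: x sits inside (… + 7), so sub: -(x + 2) = 0.
Step 5. [-(x + 2) = 0] flip signs both sides ⇒ neg: x + 2 = 0.
Step 6. [x + 2 = 0] 2 comes off first (subtract 2), so sub: x = -2.

Answer: x ∈ {-2}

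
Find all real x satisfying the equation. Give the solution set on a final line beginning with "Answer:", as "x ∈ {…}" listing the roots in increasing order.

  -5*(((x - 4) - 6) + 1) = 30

Step 1. [-5*(((x - 4) - 6) + 1) = 30] -5 out front; divide by -5, so div: ((x - 4) - 6) + 1 = -6.
Step 2. [((x - 4) - 6) + 1 = -6] the outer +1 inverts by subtracting 1 ⇒ sub: (x - 4) - 6 = -7.
Step 3. [(x - 4) - 6 = -7] 6 comes off first (add 6), so sub: x - 4 = -1.
Step 4. [x - 4 = -1] peel the -4: add 4 from each side, so sub: x = 3.

Answer: x ∈ {3}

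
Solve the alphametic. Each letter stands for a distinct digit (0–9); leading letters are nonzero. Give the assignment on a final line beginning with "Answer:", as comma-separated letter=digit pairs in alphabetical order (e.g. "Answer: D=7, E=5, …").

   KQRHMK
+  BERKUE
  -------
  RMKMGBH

Step 1. [R] R is the leading digit of a 7-digit sum of two 6-digit numbers; the final carry is exactly 1, so R=1.
Step 2. [col 1: K + E ≡ H (mod 10)] column 1 (K + E ≡ H (mod 10), carry-in 0) doesn't pin K yet; pick K=9 and continue, so K=9.
Step 3. [col 1: K + E ≡ H (mod 10)] H=6 is one option consistent with column 1 (K + E ≡ H (mod 10), carry-in 0) — take it, so H=6.
Step 4. [col 1: K + E ≡ H (mod 10)] in column 1 we have K+E≡H with carry-in 0; given K=9, H=6 and digits 1,6,9 already taken and all letters distinct, that pins E to 7 ⇒ E=7.
Step 5. [col 2: M + U ≡ B (mod 10)] B=4 is one option consistent with column 2 (M + U ≡ B (mod 10), carry-in 1) — take it ⇒ B=4.
Step 6. [col 2: M + U ≡ B (mod 10)] no forcing yet in column 2 (carry-in 1); U=0 is free and consistent — try it. So U=0.
Step 7. [col 2: M + U ≡ B (mod 10)] from column 2 (U=0, B=4, carry-in 1, digits 0,1,4,6,7,9 already taken and all letters distinct): M must equal 3. So M=3.
Step 8. [col 3: H + K ≡ G (mod 10)] from column 3 (H=6, K=9, carry-in 0, digits 0,1,3,4,6,7,9 already taken and all letters distinct): G must equal 5, so G=5.
Step 9. [col 5: Q + E ≡ K (mod 10)] from column 5 (E=7, K=9, carry-in 0, digits 0,1,3,4,5,6,7,9 already taken and all letters distinct): Q must equal 2 ⇒ Q=2.

Answer: B=4, E=7, G=5, H=6, K=9, M=3, Q=2, R=1, U=0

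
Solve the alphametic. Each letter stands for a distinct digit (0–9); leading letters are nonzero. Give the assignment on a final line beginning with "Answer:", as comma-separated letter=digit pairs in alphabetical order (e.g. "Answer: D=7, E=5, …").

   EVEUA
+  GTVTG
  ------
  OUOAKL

Step 1. [col 1: A + G ≡ L (mod 10)] column 1 (A + G ≡ L (mod 10), carry-in 0) doesn't pin G yet; pick G=5 and continue ⇒ G=5.
Step 2. [col 1: A + G ≡ L (mod 10)] column 1 (A + G ≡ L (mod 10), carry-in 0) doesn't pin L yet; pick L=2 and continue, so L=2.
Step 3. [col 1: A + G ≡ L (mod 10)] column 1: given G=5, L=2, carry-in 0, and digits 2,5 already taken and all letters distinct, A+G≡L (mod 10) forces A=7 ⇒ A=7.
Step 4. [col 2: U + T ≡ K (mod 10)] no forcing yet in column 2 (carry-in 1); T=8 is free and consistent — try it, so T=8.
Step 5. [col 2: U + T ≡ K (mod 10)] U=0 is one option consistent with column 2 (U + T ≡ K (mod 10), carry-in 1) — take it ⇒ U=0.
Step 6. [O] O is the leading digit of a 6-digit sum of two 5-digit numbers; the final carry is exactly 1, so O=1.
Step 7. [col 2: U + T ≡ K (mod 10)] column 2 reads U+T+carry(1)=K with U=0, T=8; with digits 0,1,2,5,7,8 already taken and all letters distinct, the only value for K is 9 ⇒ K=9.
Step 8. [col 3: E + V ≡ A (mod 10)] several values work for V in column 3 (E + V ≡ A (mod 10), carry-in 0); try V=3, so V=3.
Step 9. [col 3: E + V ≡ A (mod 10)] from column 3 (V=3, A=7, carry-in 0, digits 0,1,2,3,5,7,8,9 already taken and all letters distinct): E must equal 4, so E=4.

Answer: A=7, E=4, G=5, K=9, L=2, O=1, T=8, U=0, V=3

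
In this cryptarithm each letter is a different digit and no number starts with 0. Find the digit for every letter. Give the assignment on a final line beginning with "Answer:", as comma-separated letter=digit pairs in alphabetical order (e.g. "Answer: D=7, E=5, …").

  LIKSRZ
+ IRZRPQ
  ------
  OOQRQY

Step 1. [col 1: Z + Q ≡ Y (mod 10)] no forcing yet in column 1 (carry-in 0); Q=2 is free and consistent — try it ⇒ Q=2.
Step 2. [col 1: Z + Q ≡ Y (mod 10)] no forcing yet in column 1 (carry-in 0); Z=8 is free and consistent — try it ⇒ Z=8.
Step 3. [col 1: Z + Q ≡ Y (mod 10)] in column 1 we have Z+Q≡Y with carry-in 0; given Z=8, Q=2 and digits 2,8 already taken and all letters distinct, that pins Y to 0, so Y=0.
Step 4. [col 2: R + P ≡ Q (mod 10)] column 2 (R + P ≡ Q (mod 10), carry-in 1) doesn't pin P yet; pick P=7 and continue ⇒ P=7.
Step 5. [col 2: R + P ≡ Q (mod 10)] from column 2 (P=7, Q=2, carry-in 1, digits 0,2,7,8 already taken and all letters distinct): R must equal 4. So R=4.
Step 6. [col 3: S + R ≡ R (mod 10)] in column 3 we have S+R≡R with carry-in 1; given R=4 and digits 0,2,4,7,8 already taken and all letters distinct, that pins S to 9. So S=9.
Step 7. [col 4: K + Z ≡ Q (mod 10)] in column 4 we have K+Z≡Q with carry-in 1; given Z=8, Q=2 and digits 0,2,4,7,8,9 already taken and all letters distinct, that pins K to 3. So K=3.
Step 8. [col 5: I + R ≡ O (mod 10)] several values work for O in column 5 (I + R ≡ O (mod 10), carry-in 1); try O=6 ⇒ O=6.
Step 9. [col 5: I + R ≡ O (mod 10)] column 5 reads I+R+carry(1)=O with R=4, O=6; with digits 0,2,3,4,6,7,8,9 already taken and all letters distinct, the only value for I is 1, so I=1.
Step 10. [col 6: L + I ≡ O (mod 10)] in column 6 we have L+I≡O with carry-in 0; given I=1, O=6 and digits 0,1,2,3,4,6,7,8,9 already taken and all letters distinct, that pins L to 5. So L=5.

Answer: I=1, K=3, L=5, O=6, P=7, Q=2, R=4, S=9, Y=0, Z=8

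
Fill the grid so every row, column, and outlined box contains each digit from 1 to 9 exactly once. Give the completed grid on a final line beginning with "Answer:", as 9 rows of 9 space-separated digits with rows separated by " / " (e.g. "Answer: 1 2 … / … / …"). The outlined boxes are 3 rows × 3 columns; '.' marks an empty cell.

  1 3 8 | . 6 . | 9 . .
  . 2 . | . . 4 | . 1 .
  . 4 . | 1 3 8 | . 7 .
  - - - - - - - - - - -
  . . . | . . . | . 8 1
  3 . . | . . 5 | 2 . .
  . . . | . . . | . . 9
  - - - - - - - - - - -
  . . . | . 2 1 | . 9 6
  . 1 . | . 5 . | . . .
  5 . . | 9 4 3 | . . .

Step 1. [r7c7∈{3,4,5,7,8}] in row 7, 5 fits only at r7c7 ⇒ r7c7=5.
Step 2. [r4c6∈{2,6,7,9}] in col 6, 9 fits only at r4c6, so r4c6=9.
Step 3. [r4c5∈{7}] nothing but 7 survives at r4c5 ⇒ r4c5=7.
Step 4. [r6c8∈{3,4,5,6}] in box 6, 5 fits only at r6c8 ⇒ r6c8=5.
Step 5. [r5c8∈{4,6}] across col 8, 6 lands solely at r5c8 ⇒ r5c8=6.
Step 6. [r8c8∈{2,3,4}] in col 8, 3 fits only at r8c8 ⇒ r8c8=3.
Step 7. [r3c9∈{2,5}] 2 has one home in row 3: r3c9 ⇒ r3c9=2.
Step 8. [r3c3∈{5,6,9}] r3c3 is the only open cell in row 3 admitting 5 ⇒ r3c3=5.
Step 9. [r3c1∈{6,9}] 9 has one home in row 3: r3c1, so r3c1=9.
Step 10. [r8c3∈{2,4,6,7,9}] row 8 places 9 nowhere but r8c3. So r8c3=9.
Step 11. [r8c1∈{2,4,6,7,8}] 2 has one home in row 8: r8c1. So r8c1=2.
Step 12. [r2c9∈{3,5,8}] 3 has one home in col 9: r2c9 ⇒ r2c9=3.
Step 13. [r2c7∈{6,8}] row 2 places 8 nowhere but r2c7. So r2c7=8.
Step 14. [r5c2∈{7,8,9}] row 5 places 9 nowhere but r5c2 ⇒ r5c2=9.
Step 15. [r1c9∈{4,5}] col 9 places 5 nowhere but r1c9. So r1c9=5.
Step 16. [r7c3∈{3,4,7}] across row 7, 3 lands solely at r7c3 ⇒ r7c3=3.
Step 17. [r7c1∈{4,7,8}] across row 7, 4 lands solely at r7c1 ⇒ r7c1=4.
Step 18. [r4c1∈{6}] r4c1's peers cover all but 6, so r4c1=6.
Step 19. [r6c1∈{7,8}] in col 1, 8 fits only at r6c1, so r6c1=8.
Step 20. [r6c2∈{7}] nothing but 7 survives at r6c2, so r6c2=7.
Step 21. [r7c4∈{7,8}] across row 7, 7 lands solely at r7c4, so r7c4=7.
Step 22. [r9c3∈{6,7}] in box 7, 7 fits only at r9c3. So r9c3=7.
Step 23. [r1c4∈{2}] r1c4 has the single candidate 2, so r1c4=2.
Step 24. [r8c4∈{6,8}] r8c4 is the only open cell in box 8 admitting 8 ⇒ r8c4=8.
Step 25. [r5c4∈{4}] r5c4 has the single candidate 4, so r5c4=4.
Step 26. [r8c7∈{4,7}] in col 7, 7 fits only at r8c7. So r8c7=7.
Step 27. [r6c4∈{3,6}] 6 has one home in col 4: r6c4, so r6c4=6.
Step 28. [r6c5∈{1}] r6c5 is down to just 1. So r6c5=1.
Step 29. [r6c7∈{3,4}] 3 has one home in row 6: r6c7 ⇒ r6c7=3.
Step 30. [r4c3∈{2,4}] row 4 places 2 nowhere but r4c3, so r4c3=2.
Step 31. [r9c2∈{6,8}] row 9 places 6 nowhere but r9c2. So r9c2=6.
Step 32. [r9c7∈{1}] only 1 remains possible at r9c7, so r9c7=1.
Step 33. [r2c5∈{9}] only 9 remains possible at r2c5. So r2c5=9.
Step 34. [r8c6∈{6}] r8c6 is down to just 6. So r8c6=6.
Step 35. [r5c3∈{1}] nothing but 1 survives at r5c3. So r5c3=1.
Step 36. [r3c7∈{6}] r3c7 is down to just 6. So r3c7=6.
Step 37. [r9c9∈{8}] nothing but 8 survives at r9c9, so r9c9=8.
Step 38. [r1c8∈{4}] nothing but 4 survives at r1c8, so r1c8=4.
Step 39. [r4c2∈{5}] only 5 remains possible at r4c2, so r4c2=5.
Step 40. [r4c7∈{4}] r4c7's peers cover all but 4 ⇒ r4c7=4.
Step 41. [r5c9∈{7}] r5c9 is down to just 7. So r5c9=7.
Step 42. [r1c6∈{7}] r1c6 has the single candidate 7. So r1c6=7.
Step 43. [r2c4∈{5}] r2c4 is down to just 5 ⇒ r2c4=5.
Step 44. [r8c9∈{4}] only 4 remains possible at r8c9. So r8c9=4.
Step 45. [r5c5∈{8}] only 8 remains possible at r5c5. So r5c5=8.
Step 46. [r6c6∈{2}] r6c6 has the single candidate 2. So r6c6=2.
Step 47. [r6c3∈{4}] nothing but 4 survives at r6c3 ⇒ r6c3=4.
Step 48. [r2c1∈{7}] only 7 remains possible at r2c1 ⇒ r2c1=7.
Step 49. [r2c3∈{6}] r2c3's peers cover all but 6. So r2c3=6.
Step 50. [r9c8∈{2}] r9c8 is down to just 2. So r9c8=2.
Step 51. [r7c2∈{8}] r7c2 has the single candidate 8 ⇒ r7c2=8.
Step 52. [r4c4∈{3}] nothing but 3 survives at r4c4 ⇒ r4c4=3.

Answer: 1 3 8 2 6 7 9 4 5 / 7 2 6 5 9 4 8 1 3 / 9 4 5 1 3 8 6 7 2 / 6 5 2 3 7 9 4 8 1 / 3 9 1 4 8 5 2 6 7 / 8 7 4 6 1 2 3 5 9 / 4 8 3 7 2 1 5 9 6 / 2 1 9 8 5 6 7 3 4 / 5 6 7 9 4 3 1 2 8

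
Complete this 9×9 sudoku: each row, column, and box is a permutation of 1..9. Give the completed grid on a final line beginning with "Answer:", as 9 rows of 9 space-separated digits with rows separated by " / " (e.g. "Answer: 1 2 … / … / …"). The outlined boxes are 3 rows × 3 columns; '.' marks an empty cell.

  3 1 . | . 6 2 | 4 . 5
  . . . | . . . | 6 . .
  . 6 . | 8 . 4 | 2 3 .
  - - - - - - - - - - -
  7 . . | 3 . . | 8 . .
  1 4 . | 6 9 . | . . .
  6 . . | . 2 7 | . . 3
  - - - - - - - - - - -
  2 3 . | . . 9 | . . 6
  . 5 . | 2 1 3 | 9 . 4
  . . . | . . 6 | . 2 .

Step 1. [r8c1∈{8}] r8c1 is down to just 8. So r8c1=8.
Step 2. [r8c8∈{7}] r8c8 has the single candidate 7 ⇒ r8c8=7.
Step 3. [r5c8∈{5}] nothing but 5 survives at r5c8. So r5c8=5.
Step 4. [r3c9∈{1,7,9}] row 3 places 1 nowhere but r3c9, so r3c9=1.
Step 5. [r2c9∈{7,8,9}] 7 has one home in box 3: r2c9 ⇒ r2c9=7.
Step 6. [r9c2∈{7,9}] in col 2, 7 fits only at r9c2. So r9c2=7.
Step 7. [r6c7∈{1}] nothing but 1 survives at r6c7 ⇒ r6c7=1.
Step 8. [r4c9∈{2,9}] across col 9, 9 lands solely at r4c9, so r4c9=9.
Step 9. [r4c2∈{2}] r4c2 is down to just 2, so r4c2=2.
Step 10. [r4c3∈{5}] r4c3 has the single candidate 5. So r4c3=5.
Step 11. [r2c6∈{1,5}] in col 6, 5 fits only at r2c6 ⇒ r2c6=5.
Step 12. [r4c5∈{4}] r4c5's peers cover all but 4 ⇒ r4c5=4.
Step 13. [r7c7∈{5}] r7c7's peers cover all but 5 ⇒ r7c7=5.
Step 14. [r3c5∈{7}] nothing but 7 survives at r3c5. So r3c5=7.
Step 15. [r3c3∈{9}] only 9 remains possible at r3c3, so r3c3=9.
Step 16. [r6c3∈{8}] r6c3 has the single candidate 8. So r6c3=8.
Step 17. [r1c8∈{8,9}] row 1 places 8 nowhere but r1c8, so r1c8=8.
Step 18. [r2c1∈{4}] r2c1's peers cover all but 4. So r2c1=4.
Step 19. [r9c5∈{5,8}] r9c5 is the only open cell in col 5 admitting 5. So r9c5=5.
Step 20. [r9c4∈{4}] only 4 remains possible at r9c4 ⇒ r9c4=4.
Step 21. [r2c8∈{9}] r2c8 has the single candidate 9, so r2c8=9.
Step 22. [r9c3∈{1}] r9c3 is down to just 1 ⇒ r9c3=1.
Step 23. [r7c3∈{4}] only 4 remains possible at r7c3, so r7c3=4.
Step 24. [r5c7∈{7}] r5c7 has the single candidate 7. So r5c7=7.
Step 25. [r5c9∈{2}] nothing but 2 survives at r5c9 ⇒ r5c9=2.
Step 26. [r4c8∈{6}] r4c8's peers cover all but 6. So r4c8=6.
Step 27. [r9c9∈{8}] only 8 remains possible at r9c9 ⇒ r9c9=8.
Step 28. [r9c1∈{9}] r9c1's peers cover all but 9 ⇒ r9c1=9.
Step 29. [r7c4∈{7}] r7c4 is down to just 7 ⇒ r7c4=7.
Step 30. [r9c7∈{3}] r9c7 has the single candidate 3, so r9c7=3.
Step 31. [r7c5∈{8}] nothing but 8 survives at r7c5. So r7c5=8.
Step 32. [r2c2∈{8}] r2c2 has the single candidate 8. So r2c2=8.
Step 33. [r2c3∈{2}] r2c3 is down to just 2, so r2c3=2.
Step 34. [r6c4∈{5}] r6c4's peers cover all but 5, so r6c4=5.
Step 35. [r2c4∈{1}] only 1 remains possible at r2c4 ⇒ r2c4=1.
Step 36. [r5c6∈{8}] r5c6's peers cover all but 8 ⇒ r5c6=8.
Step 37. [r7c8∈{1}] r7c8 is down to just 1. So r7c8=1.
Step 38. [r1c3∈{7}] r1c3 is down to just 7 ⇒ r1c3=7.
Step 39. [r8c3∈{6}] r8c3 is down to just 6. So r8c3=6.
Step 40. [r4c6∈{1}] r4c6 has the single candidate 1, so r4c6=1.
Step 41. [r6c8∈{4}] r6c8 is down to just 4. So r6c8=4.
Step 42. [r5c3∈{3}] nothing but 3 survives at r5c3 ⇒ r5c3=3.
Step 43. [r3c1∈{5}] nothing but 5 survives at r3c1, so r3c1=5.
Step 44. [r6c2∈{9}] r6c2 is down to just 9 ⇒ r6c2=9.
Step 45. [r2c5∈{3}] only 3 remains possible at r2c5 ⇒ r2c5=3.
Step 46. [r1c4∈{9}] r1c4 has the single candidate 9, so r1c4=9.

Answer: 3 1 7 9 6 2 4 8 5 / 4 8 2 1 3 5 6 9 7 / 5 6 9 8 7 4 2 3 1 / 7 2 5 3 4 1 8 6 9 / 1 4 3 6 9 8 7 5 2 / 6 9 8 5 2 7 1 4 3 / 2 3 4 7 8 9 5 1 6 / 8 5 6 2 1 3 9 7 4 / 9 7 1 4 5 6 3 2 8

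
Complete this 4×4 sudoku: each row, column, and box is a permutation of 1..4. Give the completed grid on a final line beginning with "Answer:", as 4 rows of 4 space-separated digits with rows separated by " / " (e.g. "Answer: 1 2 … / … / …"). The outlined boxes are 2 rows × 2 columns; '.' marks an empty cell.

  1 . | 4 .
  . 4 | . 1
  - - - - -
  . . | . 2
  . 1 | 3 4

Step 1. [r2c1∈{2,3}] row 2 places 3 nowhere but r2c1, so r2c1=3.
Step 2. [r4c1∈{2}] r4c1 has the single candidate 2 ⇒ r4c1=2.
Step 3. [r1c2∈{2}] r1c2 has the single candidate 2. So r1c2=2.
Step 4. [r1c4∈{3}] r1c4 has the single candidate 3, so r1c4=3.
Step 5. [r3c1∈{4}] only 4 remains possible at r3c1, so r3c1=4.
Step 6. [r3c2∈{3}] only 3 remains possible at r3c2, so r3c2=3.
Step 7. [r3c3∈{1}] r3c3 is down to just 1, so r3c3=1.
Step 8. [r2c3∈{2}] only 2 remains possible at r2c3 ⇒ r2c3=2.

Answer: 1 2 4 3 / 3 4 2 1 / 4 3 1 2 / 2 1 3 4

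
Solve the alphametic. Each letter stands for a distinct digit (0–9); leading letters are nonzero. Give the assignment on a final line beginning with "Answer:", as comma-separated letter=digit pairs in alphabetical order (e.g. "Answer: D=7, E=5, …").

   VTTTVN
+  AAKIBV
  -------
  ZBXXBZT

Step 1. [col 1: N + V ≡ T (mod 10)] T=5 is one option consistent with column 1 (N + V ≡ T (mod 10), carry-in 0) — take it ⇒ T=5.
Step 2. [col 1: N + V ≡ T (mod 10)] no forcing yet in column 1 (carry-in 0); N=7 is free and consistent — try it. So N=7.
Step 3. [Z] Z is the leading digit of a 7-digit sum of two 6-digit numbers; the final carry is exactly 1, so Z=1.
Step 4. [col 1: N + V ≡ T (mod 10)] in column 1 we have N+V≡T with carry-in 0; given N=7, T=5 and digits 1,5,7 already taken and all letters distinct, that pins V to 8. So V=8.
Step 5. [col 2: V + B ≡ Z (mod 10)] column 2: given V=8, Z=1, carry-in 1, and digits 1,5,7,8 already taken and all letters distinct, V+B≡Z (mod 10) forces B=2. So B=2.
Step 6. [col 3: T + I ≡ B (mod 10)] column 3: given T=5, B=2, carry-in 1, and digits 1,2,5,7,8 already taken and all letters distinct, T+I≡B (mod 10) forces I=6 ⇒ I=6.
Step 7. [col 4: T + K ≡ X (mod 10)] column 4 (T + K ≡ X (mod 10), carry-in 1) doesn't pin K yet; pick K=3 and continue ⇒ K=3.
Step 8. [col 4: T + K ≡ X (mod 10)] from column 4 (T=5, K=3, carry-in 1, digits 1,2,3,5,6,7,8 already taken and all letters distinct): X must equal 9 ⇒ X=9.
Step 9. [col 5: T + A ≡ X (mod 10)] column 5 reads T+A+carry(0)=X with T=5, X=9; with digits 1,2,3,5,6,7,8,9 already taken and all letters distinct, the only value for A is 4. So A=4.

Answer: A=4, B=2, I=6, K=3, N=7, T=5, V=8, X=9, Z=1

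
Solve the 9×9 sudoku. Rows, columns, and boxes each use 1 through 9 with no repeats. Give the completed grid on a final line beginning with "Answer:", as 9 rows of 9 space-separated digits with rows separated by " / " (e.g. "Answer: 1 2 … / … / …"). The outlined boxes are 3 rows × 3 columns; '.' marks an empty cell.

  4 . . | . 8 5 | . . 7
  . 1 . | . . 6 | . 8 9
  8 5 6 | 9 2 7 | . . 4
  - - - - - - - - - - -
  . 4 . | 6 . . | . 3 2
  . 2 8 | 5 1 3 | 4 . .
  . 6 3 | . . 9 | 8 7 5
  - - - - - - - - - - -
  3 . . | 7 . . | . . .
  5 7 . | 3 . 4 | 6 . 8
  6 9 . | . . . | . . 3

Step 1. [r4c7∈{1,9}] 1 has one home in box 6: r4c7. So r4c7=1.
Step 2. [r7c7∈{2,5,9}] r7c7 is the only open cell in col 7 admitting 9. So r7c7=9.
Step 3. [r7c9∈{1}] r7c9 has the single candidate 1, so r7c9=1.
Step 4. [r8c8∈{2}] r8c8 is down to just 2 ⇒ r8c8=2.
Step 5. [r9c6∈{1,2,8}] in col 6, 1 fits only at r9c6, so r9c6=1.
Step 6. [r5c1∈{7,9}] r5c1 is the only open cell in row 5 admitting 7. So r5c1=7.
Step 7. [r9c5∈{5}] r9c5 is down to just 5, so r9c5=5.
Step 8. [r2c1∈{2}] r2c1 is down to just 2. So r2c1=2.
Step 9. [r7c6∈{2,8}] 2 has one home in col 6: r7c6 ⇒ r7c6=2.
Step 10. [r3c7∈{3}] r3c7 is down to just 3 ⇒ r3c7=3.
Step 11. [r9c8∈{4}] r9c8 has the single candidate 4 ⇒ r9c8=4.
Step 12. [r1c8∈{1,6}] 6 has one home in row 1: r1c8, so r1c8=6.
Step 13. [r2c4∈{4}] r2c4 has the single candidate 4. So r2c4=4.
Step 14. [r1c3∈{9}] r1c3 has the single candidate 9 ⇒ r1c3=9.
Step 15. [r2c5∈{3}] r2c5 is down to just 3. So r2c5=3.
Step 16. [r4c6∈{8}] r4c6's peers cover all but 8 ⇒ r4c6=8.
Step 17. [r1c4∈{1}] r1c4 has the single candidate 1, so r1c4=1.
Step 18. [r1c2∈{3}] r1c2 is down to just 3. So r1c2=3.
Step 19. [r5c9∈{6}] r5c9 has the single candidate 6. So r5c9=6.
Step 20. [r6c1∈{1}] r6c1 is down to just 1 ⇒ r6c1=1.
Step 21. [r4c3∈{5}] r4c3 has the single candidate 5. So r4c3=5.
Step 22. [r8c3∈{1}] r8c3 has the single candidate 1. So r8c3=1.
Step 23. [r9c3∈{2}] r9c3 has the single candidate 2 ⇒ r9c3=2.
Step 24. [r4c1∈{9}] r4c1 is down to just 9 ⇒ r4c1=9.
Step 25. [r9c7∈{7}] r9c7 has the single candidate 7. So r9c7=7.
Step 26. [r9c4∈{8}] nothing but 8 survives at r9c4, so r9c4=8.
Step 27. [r4c5∈{7}] r4c5 has the single candidate 7 ⇒ r4c5=7.
Step 28. [r5c8∈{9}] only 9 remains possible at r5c8. So r5c8=9.
Step 29. [r3c8∈{1}] r3c8 has the single candidate 1, so r3c8=1.
Step 30. [r1c7∈{2}] r1c7 has the single candidate 2, so r1c7=2.
Step 31. [r7c5∈{6}] r7c5 is down to just 6 ⇒ r7c5=6.
Step 32. [r7c3∈{4}] nothing but 4 survives at r7c3 ⇒ r7c3=4.
Step 33. [r7c2∈{8}] r7c2 is down to just 8. So r7c2=8.
Step 34. [r2c7∈{5}] r2c7's peers cover all but 5 ⇒ r2c7=5.
Step 35. [r8c5∈{9}] r8c5 is down to just 9 ⇒ r8c5=9.
Step 36. [r2c3∈{7}] r2c3 has the single candidate 7. So r2c3=7.
Step 37. [r6c5∈{4}] r6c5's peers cover all but 4, so r6c5=4.
Step 38. [r7c8∈{5}] only 5 remains possible at r7c8. So r7c8=5.
Step 39. [r6c4∈{2}] only 2 remains possible at r6c4. So r6c4=2.

Answer: 4 3 9 1 8 5 2 6 7 / 2 1 7 4 3 6 5 8 9 / 8 5 6 9 2 7 3 1 4 / 9 4 5 6 7 8 1 3 2 / 7 2 8 5 1 3 4 9 6 / 1 6 3 2 4 9 8 7 5 / 3 8 4 7 6 2 9 5 1 / 5 7 1 3 9 4 6 2 8 / 6 9 2 8 5 1 7 4 3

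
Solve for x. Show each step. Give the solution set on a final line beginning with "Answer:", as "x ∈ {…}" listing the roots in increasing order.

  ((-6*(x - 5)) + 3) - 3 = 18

Step 1. [((-6*(x - 5)) + 3) - 3 = 18] 3 comes off first (add 3). So sub: (-6*(x - 5)) + 3 = 21.
Step 2. [(-6*(x - 5)) + 3 = 21] peel the +3: subtract 3 from each side, so sub: -6*(x - 5) = 18.
Step 3. [-6*(x - 5) = 18] -6·(inner) — divide through by -6 ⇒ div: x - 5 = -3.
Step 4. [x - 5 = -3] 5 comes off first (add 5) ⇒ sub: x = 2.

Answer: x ∈ {2}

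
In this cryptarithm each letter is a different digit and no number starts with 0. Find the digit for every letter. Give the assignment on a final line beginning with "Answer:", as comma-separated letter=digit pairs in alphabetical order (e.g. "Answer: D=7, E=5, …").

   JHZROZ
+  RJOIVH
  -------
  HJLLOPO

Step 1. [col 1: Z + H ≡ O (mod 10)] no forcing yet in column 1 (carry-in 0); Z=4 is free and consistent — try it ⇒ Z=4.
Step 2. [col 1: Z + H ≡ O (mod 10)] H=1 is one option consistent with column 1 (Z + H ≡ O (mod 10), carry-in 0) — take it ⇒ H=1.
Step 3. [col 1: Z + H ≡ O (mod 10)] column 1: given Z=4, H=1, carry-in 0, and digits 1,4 already taken and all letters distinct, Z+H≡O (mod 10) forces O=5, so O=5.
Step 4. [col 2: O + V ≡ P (mod 10)] column 2 (O + V ≡ P (mod 10), carry-in 0) doesn't pin P yet; pick P=7 and continue ⇒ P=7.
Step 5. [col 2: O + V ≡ P (mod 10)] in column 2 we have O+V≡P with carry-in 0; given O=5, P=7 and digits 1,4,5,7 already taken and all letters distinct, that pins V to 2. So V=2.
Step 6. [col 3: R + I ≡ O (mod 10)] no forcing yet in column 3 (carry-in 0); R=9 is free and consistent — try it, so R=9.
Step 7. [col 3: R + I ≡ O (mod 10)] in column 3 we have R+I≡O with carry-in 0; given R=9, O=5 and digits 1,2,4,5,7,9 already taken and all letters distinct, that pins I to 6, so I=6.
Step 8. [col 4: Z + O ≡ L (mod 10)] from column 4 (Z=4, O=5, carry-in 1, digits 1,2,4,5,6,7,9 already taken and all letters distinct): L must equal 0 ⇒ L=0.
Step 9. [col 5: H + J ≡ L (mod 10)] column 5 reads H+J+carry(1)=L with H=1, L=0; with digits 0,1,2,4,5,6,7,9 already taken and all letters distinct, the only value for J is 8, so J=8.

Answer: H=1, I=6, J=8, L=0, O=5, P=7, R=9, V=2, Z=4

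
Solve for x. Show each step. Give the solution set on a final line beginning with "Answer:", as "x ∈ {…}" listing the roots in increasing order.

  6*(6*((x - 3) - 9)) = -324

Step 1. [6*(6*((x - 3) - 9)) = -324] 6 out front; divide by 6 ⇒ div: 6*((x - 3) - 9) = -54.
Step 2. [6*((x - 3) - 9) = -54] 6·(inner) — divide through by 6 ⇒ div: (x - 3) - 9 = -9.
Step 3. [(x - 3) - 9 = -9] -9 is outermost — add 9 both sides, so sub: x - 3 = 0.
Step 4. [x - 3 = 0] -3 is outermost — add 3 both sides ⇒ sub: x = 3.

Answer: x ∈ {3}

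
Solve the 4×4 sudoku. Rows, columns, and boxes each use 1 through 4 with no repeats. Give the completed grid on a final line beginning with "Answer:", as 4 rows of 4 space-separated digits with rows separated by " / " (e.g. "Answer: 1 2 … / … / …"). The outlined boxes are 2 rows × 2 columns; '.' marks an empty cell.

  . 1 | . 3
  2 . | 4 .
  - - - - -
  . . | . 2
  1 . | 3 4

Step 1. [r3c2∈{3,4}] col 2 places 4 nowhere but r3c2. So r3c2=4.
Step 2. [r2c4∈{1}] r2c4 has the single candidate 1, so r2c4=1.
Step 3. [r3c3∈{1}] r3c3 is down to just 1 ⇒ r3c3=1.
Step 4. [r2c2∈{3}] r2c2 has the single candidate 3, so r2c2=3.
Step 5. [r1c1∈{4}] r1c1 has the single candidate 4, so r1c1=4.
Step 6. [r3c1∈{3}] only 3 remains possible at r3c1 ⇒ r3c1=3.
Step 7. [r4c2∈{2}] r4c2 has the single candidate 2, so r4c2=2.
Step 8. [r1c3∈{2}] nothing but 2 survives at r1c3, so r1c3=2.

Answer: 4 1 2 3 / 2 3 4 1 / 3 4 1 2 / 1 2 3 4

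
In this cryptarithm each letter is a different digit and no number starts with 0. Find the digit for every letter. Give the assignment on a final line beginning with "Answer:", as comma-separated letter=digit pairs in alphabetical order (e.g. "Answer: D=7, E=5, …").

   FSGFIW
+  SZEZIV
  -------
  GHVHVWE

Step 1. [col 1: W + V ≡ E (mod 10)] several values work for E in column 1 (W + V ≡ E (mod 10), carry-in 0); try E=8 ⇒ E=8.
Step 2. [G] G is the leading digit of a 7-digit sum of two 6-digit numbers; the final carry is exactly 1. So G=1.
Step 3. [col 1: W + V ≡ E (mod 10)] several values work for V in column 1 (W + V ≡ E (mod 10), carry-in 0); try V=2 ⇒ V=2.
Step 4. [col 1: W + V ≡ E (mod 10)] column 1 reads W+V+carry(0)=E with V=2, E=8; with digits 1,2,8 already taken and all letters distinct, the only value for W is 6 ⇒ W=6.
Step 5. [col 2: I + I ≡ W (mod 10)] in column 2 we have I+I≡W with carry-in 0; given W=6 and digits 1,2,6,8 already taken and all letters distinct, that pins I to 3, so I=3.
Step 6. [col 3: F + Z ≡ V (mod 10)] no forcing yet in column 3 (carry-in 0); F=5 is free and consistent — try it. So F=5.
Step 7. [col 3: F + Z ≡ V (mod 10)] column 3: given F=5, V=2, carry-in 0, and digits 1,2,3,5,6,8 already taken and all letters distinct, F+Z≡V (mod 10) forces Z=7, so Z=7.
Step 8. [col 4: G + E ≡ H (mod 10)] column 4: given G=1, E=8, carry-in 1, and digits 1,2,3,5,6,7,8 already taken and all letters distinct, G+E≡H (mod 10) forces H=0. So H=0.
Step 9. [col 5: S + Z ≡ V (mod 10)] from column 5 (Z=7, V=2, carry-in 1, digits 0,1,2,3,5,6,7,8 already taken and all letters distinct): S must equal 4 ⇒ S=4.

Answer: E=8, F=5, G=1, H=0, I=3, S=4, V=2, W=6, Z=7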